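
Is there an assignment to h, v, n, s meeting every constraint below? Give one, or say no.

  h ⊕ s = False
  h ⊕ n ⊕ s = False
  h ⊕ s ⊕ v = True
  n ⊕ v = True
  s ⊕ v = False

h = True, v = True, n = False, s = True

h ⊕ s = T ⊕ T = False ✓
h ⊕ n ⊕ s = T ⊕ F ⊕ T = False ✓
h ⊕ s ⊕ v = T ⊕ T ⊕ T = True ✓
n ⊕ v = F ⊕ T = True ✓
s ⊕ v = T ⊕ T = False ✓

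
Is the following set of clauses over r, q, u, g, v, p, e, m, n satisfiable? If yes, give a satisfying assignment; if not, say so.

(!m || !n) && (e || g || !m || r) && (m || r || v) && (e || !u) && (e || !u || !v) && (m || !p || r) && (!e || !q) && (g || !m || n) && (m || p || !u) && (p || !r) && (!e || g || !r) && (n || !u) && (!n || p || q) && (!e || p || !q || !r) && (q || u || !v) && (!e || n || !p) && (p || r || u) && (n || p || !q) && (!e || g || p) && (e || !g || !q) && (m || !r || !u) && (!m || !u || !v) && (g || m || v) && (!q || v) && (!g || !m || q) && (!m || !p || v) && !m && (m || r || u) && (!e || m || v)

r = True; q = False; u = False; g = True; v = False; p = True; e = False; m = False; n = True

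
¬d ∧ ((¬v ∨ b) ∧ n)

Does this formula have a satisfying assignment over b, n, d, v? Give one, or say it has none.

b=T; n=T; d=F; v=T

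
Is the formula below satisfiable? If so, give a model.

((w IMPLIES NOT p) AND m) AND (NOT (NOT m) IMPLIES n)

n: True, w: True, m: True, p: False

  (w IMPLIES NOT p) AND m = True
    w IMPLIES NOT p = True
      NOT p = True
  NOT (NOT m) IMPLIES n = True
    NOT (NOT m) = True
      NOT m = False
Both conjuncts True, so the formula holds.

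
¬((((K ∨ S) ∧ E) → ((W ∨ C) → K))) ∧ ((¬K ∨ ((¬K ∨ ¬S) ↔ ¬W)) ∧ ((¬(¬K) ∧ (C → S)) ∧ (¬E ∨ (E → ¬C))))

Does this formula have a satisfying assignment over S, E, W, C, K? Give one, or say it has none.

The formula is unsatisfiable.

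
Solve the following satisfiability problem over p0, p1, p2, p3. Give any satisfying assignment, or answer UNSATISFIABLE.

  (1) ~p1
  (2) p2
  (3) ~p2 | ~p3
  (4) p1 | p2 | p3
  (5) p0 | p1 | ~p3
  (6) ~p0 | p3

p0: False, p1: False, p2: True, p3: False

Unit clause (~p1) forces p1 = False.
Unit clause (p2) forces p2 = True.
In (~p2 | ~p3) only ~p3 is left, so p3 = False.
In (~p0 | p3) only ~p0 is left, so p0 = False.
All clauses satisfied.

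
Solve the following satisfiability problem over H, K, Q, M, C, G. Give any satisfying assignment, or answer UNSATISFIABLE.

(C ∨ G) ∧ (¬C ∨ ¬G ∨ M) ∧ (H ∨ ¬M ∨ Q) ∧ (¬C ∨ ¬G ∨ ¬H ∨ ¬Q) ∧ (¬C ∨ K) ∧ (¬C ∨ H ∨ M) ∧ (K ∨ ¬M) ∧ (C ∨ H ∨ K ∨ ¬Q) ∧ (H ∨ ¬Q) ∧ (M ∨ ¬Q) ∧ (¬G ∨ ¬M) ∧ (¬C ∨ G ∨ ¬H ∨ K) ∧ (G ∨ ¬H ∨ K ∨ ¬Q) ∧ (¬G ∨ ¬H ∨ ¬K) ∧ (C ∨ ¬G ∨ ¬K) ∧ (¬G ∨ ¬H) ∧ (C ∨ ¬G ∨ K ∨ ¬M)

Set H = True.
  then (¬G ∨ ¬H) forces G = False.
  then (C ∨ G) forces C = True.
  then (¬C ∨ K) forces K = True.
Set Q = True.
  then (M ∨ ¬Q) forces M = True.
All clauses satisfied.

H: True; K: True; Q: True; M: True; C: True; G: False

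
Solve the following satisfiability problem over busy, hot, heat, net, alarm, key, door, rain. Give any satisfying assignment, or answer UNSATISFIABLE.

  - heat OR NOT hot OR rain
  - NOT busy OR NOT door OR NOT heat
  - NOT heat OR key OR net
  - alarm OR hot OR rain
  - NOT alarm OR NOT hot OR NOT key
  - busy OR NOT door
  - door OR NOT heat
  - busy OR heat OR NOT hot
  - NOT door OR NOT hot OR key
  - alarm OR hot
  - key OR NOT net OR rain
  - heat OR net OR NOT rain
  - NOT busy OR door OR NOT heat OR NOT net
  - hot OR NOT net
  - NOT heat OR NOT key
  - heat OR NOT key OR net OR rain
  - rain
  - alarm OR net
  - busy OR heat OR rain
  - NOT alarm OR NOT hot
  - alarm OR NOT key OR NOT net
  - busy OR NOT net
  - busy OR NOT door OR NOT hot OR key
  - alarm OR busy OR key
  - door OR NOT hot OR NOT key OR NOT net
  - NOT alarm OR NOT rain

Unit clause (rain) forces rain = True.
In (NOT alarm OR NOT rain) only NOT alarm is left, so alarm = False.
In (alarm OR hot) only hot is left, so hot = True.
In (alarm OR net) only net is left, so net = True.
In (alarm OR NOT key OR NOT net) only NOT key is left, so key = False.
In (busy OR NOT net) only busy is left, so busy = True.
In (NOT door OR NOT hot OR key) only NOT door is left, so door = False.
In (NOT busy OR door OR NOT heat OR NOT net) only NOT heat is left, so heat = False.
All clauses satisfied.

busy=T, hot=T, heat=F, net=T, alarm=F, key=F, door=F, rain=T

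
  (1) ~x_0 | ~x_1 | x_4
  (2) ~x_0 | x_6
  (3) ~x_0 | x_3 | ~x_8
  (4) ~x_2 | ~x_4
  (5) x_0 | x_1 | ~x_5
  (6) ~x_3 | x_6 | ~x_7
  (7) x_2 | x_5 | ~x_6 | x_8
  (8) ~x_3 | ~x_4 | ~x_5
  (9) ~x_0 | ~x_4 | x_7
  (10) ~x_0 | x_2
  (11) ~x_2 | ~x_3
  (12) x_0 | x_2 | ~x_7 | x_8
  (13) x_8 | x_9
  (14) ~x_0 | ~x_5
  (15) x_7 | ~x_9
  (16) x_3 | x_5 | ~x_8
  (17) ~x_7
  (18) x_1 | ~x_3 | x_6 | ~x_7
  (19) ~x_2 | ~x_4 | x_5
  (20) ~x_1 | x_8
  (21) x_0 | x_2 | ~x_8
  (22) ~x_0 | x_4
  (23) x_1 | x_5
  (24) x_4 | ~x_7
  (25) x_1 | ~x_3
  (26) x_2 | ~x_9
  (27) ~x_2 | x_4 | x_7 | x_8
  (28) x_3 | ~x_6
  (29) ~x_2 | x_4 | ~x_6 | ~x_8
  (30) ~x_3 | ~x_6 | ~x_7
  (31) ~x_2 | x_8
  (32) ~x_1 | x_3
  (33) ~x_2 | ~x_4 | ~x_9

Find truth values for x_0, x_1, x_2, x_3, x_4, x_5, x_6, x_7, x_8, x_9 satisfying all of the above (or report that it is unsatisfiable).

Case x_0 = True:
  (~x_0 | x_6) forces x_6 = True.
  (~x_0 | x_2) forces x_2 = True.
  (~x_2 | ~x_4) forces x_4 = False.
  Clause (~x_0 | x_4) is falsified — contradiction.
Case x_0 = False:
  (~x_7) forces x_7 = False.
  (x_7 | ~x_9) forces x_9 = False.
  (x_8 | x_9) forces x_8 = True.
  (x_0 | x_2 | ~x_8) forces x_2 = True.
  (~x_2 | ~x_4) forces x_4 = False.
  (~x_2 | ~x_3) forces x_3 = False.
  (x_3 | x_5 | ~x_8) forces x_5 = True.
  (x_0 | x_1 | ~x_5) forces x_1 = True.
  Clause (~x_1 | x_3) is falsified — contradiction.
Both cases fail, so the formula is unsatisfiable.

Unsatisfiable — no assignment works.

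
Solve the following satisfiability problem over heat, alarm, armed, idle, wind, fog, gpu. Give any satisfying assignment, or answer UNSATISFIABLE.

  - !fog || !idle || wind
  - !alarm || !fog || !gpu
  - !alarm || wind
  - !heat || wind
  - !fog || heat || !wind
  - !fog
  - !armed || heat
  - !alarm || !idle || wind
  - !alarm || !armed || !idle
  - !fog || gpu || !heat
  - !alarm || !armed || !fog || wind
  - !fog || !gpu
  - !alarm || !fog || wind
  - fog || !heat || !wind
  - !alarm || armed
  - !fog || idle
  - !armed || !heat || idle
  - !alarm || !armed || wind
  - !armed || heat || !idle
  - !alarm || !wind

Unit clause (!fog) forces fog = False.
Try heat = True:
  (!heat || wind) forces wind = True.
  clause (fog || !heat || !wind) is falsified — backtrack.
So heat = False.
  then (!armed || heat) forces armed = False.
  then (!alarm || armed) forces alarm = False.
Set idle = True.
Set wind = False.
Set gpu = False.
All clauses satisfied.

heat=F; alarm=F; armed=F; idle=T; wind=F; fog=F; gpu=F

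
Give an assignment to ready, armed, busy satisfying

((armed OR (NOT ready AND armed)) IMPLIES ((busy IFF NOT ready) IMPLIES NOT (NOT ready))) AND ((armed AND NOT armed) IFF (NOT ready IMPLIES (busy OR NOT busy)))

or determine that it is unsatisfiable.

The conjunct (armed AND NOT armed) IFF (NOT ready IMPLIES (busy OR NOT busy)) is unsatisfiable on its own:
  ready=F, armed=F, busy=F: evaluates to False.
  ready=F, armed=F, busy=T: evaluates to False.
  ready=F, armed=T, busy=F: evaluates to False.
  ready=F, armed=T, busy=T: evaluates to False.
  ready=T, armed=F, busy=F: evaluates to False.
  ready=T, armed=F, busy=T: evaluates to False.
  ready=T, armed=T, busy=F: evaluates to False.
  ready=T, armed=T, busy=T: evaluates to False.
So the whole conjunction is unsatisfiable.

The formula is unsatisfiable.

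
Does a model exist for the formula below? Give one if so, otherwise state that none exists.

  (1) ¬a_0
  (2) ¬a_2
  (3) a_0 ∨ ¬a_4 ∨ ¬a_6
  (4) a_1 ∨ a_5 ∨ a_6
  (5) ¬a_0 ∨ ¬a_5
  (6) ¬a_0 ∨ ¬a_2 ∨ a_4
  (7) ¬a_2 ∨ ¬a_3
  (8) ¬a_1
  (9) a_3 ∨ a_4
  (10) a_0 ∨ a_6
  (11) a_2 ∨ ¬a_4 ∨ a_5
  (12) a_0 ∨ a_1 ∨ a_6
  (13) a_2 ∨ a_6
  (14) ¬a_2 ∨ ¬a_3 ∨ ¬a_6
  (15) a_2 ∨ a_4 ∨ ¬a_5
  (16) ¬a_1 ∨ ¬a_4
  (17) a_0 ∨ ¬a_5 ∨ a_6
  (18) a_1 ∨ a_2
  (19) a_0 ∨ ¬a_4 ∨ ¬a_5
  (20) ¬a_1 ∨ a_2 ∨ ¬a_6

UNSATISFIABLE

Case a_0 = True:
  Clause (¬a_0) is falsified — contradiction.
Case a_0 = False:
  (¬a_2) forces a_2 = False.
  (¬a_1) forces a_1 = False.
  Clause (a_1 ∨ a_2) is falsified — contradiction.
Both cases fail, so the formula is unsatisfiable.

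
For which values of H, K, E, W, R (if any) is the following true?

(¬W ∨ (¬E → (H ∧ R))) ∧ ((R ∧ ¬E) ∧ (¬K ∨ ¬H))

H: False, K: True, E: False, W: False, R: True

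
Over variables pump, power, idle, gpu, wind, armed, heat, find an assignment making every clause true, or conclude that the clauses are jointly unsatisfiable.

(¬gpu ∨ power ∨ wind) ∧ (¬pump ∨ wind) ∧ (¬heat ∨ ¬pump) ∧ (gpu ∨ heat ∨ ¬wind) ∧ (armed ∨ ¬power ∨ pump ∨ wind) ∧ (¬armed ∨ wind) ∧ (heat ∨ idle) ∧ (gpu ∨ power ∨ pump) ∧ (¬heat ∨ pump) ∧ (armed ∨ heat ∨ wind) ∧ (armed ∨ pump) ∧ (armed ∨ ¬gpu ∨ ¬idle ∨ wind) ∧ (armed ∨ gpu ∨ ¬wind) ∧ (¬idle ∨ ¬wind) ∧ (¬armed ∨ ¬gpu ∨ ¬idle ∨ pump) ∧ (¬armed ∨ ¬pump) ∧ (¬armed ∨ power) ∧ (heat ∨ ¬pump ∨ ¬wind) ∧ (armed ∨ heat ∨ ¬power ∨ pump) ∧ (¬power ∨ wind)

Case idle = True:
  (¬idle ∨ ¬wind) forces wind = False.
  (¬pump ∨ wind) forces pump = False.
  (¬armed ∨ wind) forces armed = False.
  Clause (armed ∨ pump) is falsified — contradiction.
Case idle = False:
  (heat ∨ idle) forces heat = True.
  (¬heat ∨ ¬pump) forces pump = False.
  Clause (¬heat ∨ pump) is falsified — contradiction.
Both cases fail, so the formula is unsatisfiable.

The formula is unsatisfiable.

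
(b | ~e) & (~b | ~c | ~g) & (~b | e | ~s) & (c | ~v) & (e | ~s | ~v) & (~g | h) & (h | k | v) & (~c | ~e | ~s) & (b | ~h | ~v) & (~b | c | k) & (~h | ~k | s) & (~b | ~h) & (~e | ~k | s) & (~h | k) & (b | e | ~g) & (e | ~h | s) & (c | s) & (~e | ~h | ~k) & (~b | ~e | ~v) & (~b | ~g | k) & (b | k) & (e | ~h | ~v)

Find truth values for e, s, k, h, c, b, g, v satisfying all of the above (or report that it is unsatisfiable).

Set e = False.
Set s = True.
  then (~b | e | ~s) forces b = False.
  then (e | ~s | ~v) forces v = False.
  then (b | e | ~g) forces g = False.
  then (b | k) forces k = True.
Set h = True.
Set c = True.
All clauses satisfied.

e=F, s=T, k=T, h=T, c=T, b=F, g=F, v=F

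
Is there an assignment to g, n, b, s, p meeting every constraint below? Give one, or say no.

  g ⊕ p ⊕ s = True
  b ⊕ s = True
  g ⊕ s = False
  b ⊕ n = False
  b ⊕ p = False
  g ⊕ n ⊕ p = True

Unsatisfiable

Adding constraints 1, 2, 4, 6 mod 2: every variable appears an even number of times on the left, so the left side is 0.
But the right sides sum to 1 (mod 2). 0 ≠ 1 — the system is inconsistent.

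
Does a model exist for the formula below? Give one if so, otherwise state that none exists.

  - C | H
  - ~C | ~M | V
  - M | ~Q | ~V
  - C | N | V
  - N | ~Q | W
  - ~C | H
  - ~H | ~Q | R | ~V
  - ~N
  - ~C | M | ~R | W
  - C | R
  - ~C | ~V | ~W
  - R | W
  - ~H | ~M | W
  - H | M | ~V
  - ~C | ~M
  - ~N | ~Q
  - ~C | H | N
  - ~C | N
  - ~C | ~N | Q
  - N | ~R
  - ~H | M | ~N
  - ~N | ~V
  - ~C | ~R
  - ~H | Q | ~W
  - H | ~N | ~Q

Unsatisfiable

Case R = True:
  (~N) forces N = False.
  Clause (N | ~R) is falsified — contradiction.
Case R = False:
  (~N) forces N = False.
  (C | R) forces C = True.
  Clause (~C | N) is falsified — contradiction.
Both cases fail, so the formula is unsatisfiable.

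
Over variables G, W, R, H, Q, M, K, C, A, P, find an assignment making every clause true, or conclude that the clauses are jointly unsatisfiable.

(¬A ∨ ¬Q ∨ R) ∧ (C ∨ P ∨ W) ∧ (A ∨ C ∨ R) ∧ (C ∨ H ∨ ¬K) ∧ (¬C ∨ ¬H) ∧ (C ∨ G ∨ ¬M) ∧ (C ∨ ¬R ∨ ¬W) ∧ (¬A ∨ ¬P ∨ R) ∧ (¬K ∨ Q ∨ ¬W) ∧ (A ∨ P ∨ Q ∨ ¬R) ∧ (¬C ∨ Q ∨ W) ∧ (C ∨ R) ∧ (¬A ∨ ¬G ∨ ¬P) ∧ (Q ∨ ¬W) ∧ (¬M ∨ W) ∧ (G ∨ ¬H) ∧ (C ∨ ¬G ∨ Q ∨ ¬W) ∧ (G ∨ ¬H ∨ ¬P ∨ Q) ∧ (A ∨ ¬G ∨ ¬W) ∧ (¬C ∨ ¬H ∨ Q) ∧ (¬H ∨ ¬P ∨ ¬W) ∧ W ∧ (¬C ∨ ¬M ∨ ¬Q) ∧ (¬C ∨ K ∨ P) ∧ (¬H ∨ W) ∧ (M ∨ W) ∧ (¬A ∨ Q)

Unit clause (W) forces W = True.
In (Q ∨ ¬W) only Q is left, so Q = True.
Set G = False.
  then (G ∨ ¬H) forces H = False.
Set R = False.
  then (¬A ∨ ¬Q ∨ R) forces A = False.
  then (A ∨ C ∨ R) forces C = True.
  then (¬C ∨ ¬M ∨ ¬Q) forces M = False.
Set K = True.
Set P = False.
All clauses satisfied.

G=F, W=T, R=F, H=F, Q=T, M=F, K=T, C=T, A=F, P=F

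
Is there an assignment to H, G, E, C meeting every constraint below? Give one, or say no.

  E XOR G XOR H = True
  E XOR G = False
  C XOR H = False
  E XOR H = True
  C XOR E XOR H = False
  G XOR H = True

H = True, G = False, E = False, C = True

E XOR G XOR H = F XOR F XOR T = True ✓
E XOR G = F XOR F = False ✓
C XOR H = T XOR T = False ✓
E XOR H = F XOR T = True ✓
C XOR E XOR H = T XOR F XOR T = False ✓
G XOR H = F XOR T = True ✓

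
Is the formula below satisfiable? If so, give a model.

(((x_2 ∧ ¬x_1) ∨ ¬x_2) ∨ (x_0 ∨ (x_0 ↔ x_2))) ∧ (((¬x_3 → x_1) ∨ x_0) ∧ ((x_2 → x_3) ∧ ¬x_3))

x_0 = True, x_1 = False, x_2 = False, x_3 = False

  ((x_2 ∧ ¬x_1) ∨ ¬x_2) ∨ (x_0 ∨ (x_0 ↔ x_2)) = True
    (x_2 ∧ ¬x_1) ∨ ¬x_2 = True
      x_2 ∧ ¬x_1 = False
        ¬x_1 = True
      ¬x_2 = True
    x_0 ∨ (x_0 ↔ x_2) = True
      x_0 ↔ x_2 = False
  ((¬x_3 → x_1) ∨ x_0) ∧ ((x_2 → x_3) ∧ ¬x_3) = True
    (¬x_3 → x_1) ∨ x_0 = True
      ¬x_3 → x_1 = False
        ¬x_3 = True
    (x_2 → x_3) ∧ ¬x_3 = True
      x_2 → x_3 = True
      ¬x_3 = True
Both conjuncts True, so the formula holds.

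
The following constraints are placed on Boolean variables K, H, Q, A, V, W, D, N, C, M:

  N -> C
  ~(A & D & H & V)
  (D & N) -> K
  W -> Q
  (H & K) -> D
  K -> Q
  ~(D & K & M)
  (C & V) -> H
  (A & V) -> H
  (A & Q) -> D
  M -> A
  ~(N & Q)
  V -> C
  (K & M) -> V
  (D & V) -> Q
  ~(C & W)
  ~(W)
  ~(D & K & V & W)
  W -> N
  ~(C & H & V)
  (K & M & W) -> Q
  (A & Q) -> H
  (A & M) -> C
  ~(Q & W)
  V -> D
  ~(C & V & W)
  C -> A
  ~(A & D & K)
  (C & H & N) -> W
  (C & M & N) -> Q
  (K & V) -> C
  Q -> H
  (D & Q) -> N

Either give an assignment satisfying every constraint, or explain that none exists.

Unit clause (~W) forces W = False.
Set K = False.
Set H = False.
  then (H | ~Q) forces Q = False.
Set A = True.
  then (~A | H | ~V) forces V = False.
Set D = True.
  then (~D | K | ~N) forces N = False.
Set C = False.
  then (~A | C | ~M) forces M = False.
All clauses satisfied.

K = False; H = False; Q = False; A = True; V = False; W = False; D = True; N = False; C = False; M = False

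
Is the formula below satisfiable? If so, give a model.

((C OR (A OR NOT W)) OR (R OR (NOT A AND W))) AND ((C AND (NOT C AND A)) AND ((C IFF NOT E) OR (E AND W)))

Unsatisfiable — no assignment works.

Case C = True: the conjunct NOT C is False.
Case C = False: the conjunct C is False.
Both cases fail — unsatisfiable.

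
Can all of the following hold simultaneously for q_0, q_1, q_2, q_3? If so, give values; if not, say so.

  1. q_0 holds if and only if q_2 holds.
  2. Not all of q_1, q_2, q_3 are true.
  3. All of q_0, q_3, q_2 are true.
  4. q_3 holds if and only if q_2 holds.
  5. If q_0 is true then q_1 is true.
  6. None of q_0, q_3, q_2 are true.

Case q_0 = True:
  Constraint (6) is violated (q_0=T) — contradiction.
Case q_0 = False:
  Constraint (3) is violated (q_0=F) — contradiction.
Both cases fail — unsatisfiable.

The formula is unsatisfiable.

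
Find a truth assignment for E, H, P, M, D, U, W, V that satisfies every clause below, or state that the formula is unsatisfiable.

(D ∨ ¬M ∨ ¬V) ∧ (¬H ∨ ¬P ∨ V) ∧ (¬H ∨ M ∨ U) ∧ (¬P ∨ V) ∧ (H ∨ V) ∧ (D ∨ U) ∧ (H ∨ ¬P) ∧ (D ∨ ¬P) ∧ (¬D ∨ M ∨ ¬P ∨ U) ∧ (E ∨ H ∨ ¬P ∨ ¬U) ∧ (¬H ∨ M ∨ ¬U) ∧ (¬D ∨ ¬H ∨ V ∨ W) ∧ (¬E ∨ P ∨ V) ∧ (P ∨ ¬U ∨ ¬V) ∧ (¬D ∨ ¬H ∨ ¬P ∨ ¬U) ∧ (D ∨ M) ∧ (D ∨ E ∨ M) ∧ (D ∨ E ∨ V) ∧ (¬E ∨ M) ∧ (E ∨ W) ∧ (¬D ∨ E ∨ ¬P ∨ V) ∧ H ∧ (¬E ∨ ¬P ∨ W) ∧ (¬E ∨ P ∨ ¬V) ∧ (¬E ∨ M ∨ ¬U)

E = False, H = True, P = False, M = True, D = True, U = False, W = True, V = True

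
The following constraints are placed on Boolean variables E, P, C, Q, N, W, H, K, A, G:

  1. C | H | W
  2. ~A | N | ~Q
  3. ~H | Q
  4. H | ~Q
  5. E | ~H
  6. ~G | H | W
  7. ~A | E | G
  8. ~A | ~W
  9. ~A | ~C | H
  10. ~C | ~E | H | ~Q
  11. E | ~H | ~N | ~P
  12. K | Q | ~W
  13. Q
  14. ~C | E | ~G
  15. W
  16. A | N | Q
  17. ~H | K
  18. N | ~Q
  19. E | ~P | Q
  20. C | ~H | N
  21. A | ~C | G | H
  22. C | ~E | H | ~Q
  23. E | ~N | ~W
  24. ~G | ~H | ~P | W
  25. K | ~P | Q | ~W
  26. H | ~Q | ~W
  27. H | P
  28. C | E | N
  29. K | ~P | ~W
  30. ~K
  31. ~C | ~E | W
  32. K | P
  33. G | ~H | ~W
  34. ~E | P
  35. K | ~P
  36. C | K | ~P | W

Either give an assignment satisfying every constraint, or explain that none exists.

No satisfying assignment exists.

Case K = True:
  Clause (~K) is falsified — contradiction.
Case K = False:
  (Q) forces Q = True.
  (H | ~Q) forces H = True.
  Clause (~H | K) is falsified — contradiction.
Both cases fail, so the formula is unsatisfiable.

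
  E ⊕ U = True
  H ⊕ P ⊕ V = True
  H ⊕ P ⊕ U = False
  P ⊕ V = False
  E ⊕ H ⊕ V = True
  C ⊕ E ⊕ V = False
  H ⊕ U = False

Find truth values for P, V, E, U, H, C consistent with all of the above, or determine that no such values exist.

P: False; V: False; E: False; U: True; H: True; C: False

E ⊕ U = F ⊕ T = True ✓
H ⊕ P ⊕ V = T ⊕ F ⊕ F = True ✓
H ⊕ P ⊕ U = T ⊕ F ⊕ T = False ✓
P ⊕ V = F ⊕ F = False ✓
E ⊕ H ⊕ V = F ⊕ T ⊕ F = True ✓
C ⊕ E ⊕ V = F ⊕ F ⊕ F = False ✓
H ⊕ U = T ⊕ T = False ✓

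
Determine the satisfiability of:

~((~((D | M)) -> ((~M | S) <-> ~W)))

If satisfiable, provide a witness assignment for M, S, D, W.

M = False, S = False, D = False, W = True

  ~((~((D | M)) -> ((~M | S) <-> ~W))) = True
    ~((D | M)) -> ((~M | S) <-> ~W) = False
      ~((D | M)) = True
        D | M = False
      (~M | S) <-> ~W = False
        ~M | S = True
          ~M = True
        ~W = False
The formula evaluates to True.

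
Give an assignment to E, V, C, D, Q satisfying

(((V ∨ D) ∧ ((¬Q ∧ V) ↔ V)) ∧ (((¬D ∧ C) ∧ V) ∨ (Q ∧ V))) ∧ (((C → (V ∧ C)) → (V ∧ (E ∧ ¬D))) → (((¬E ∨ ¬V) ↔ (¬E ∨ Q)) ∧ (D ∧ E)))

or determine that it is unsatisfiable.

E = False, V = True, C = True, D = False, Q = False

  ((V ∨ D) ∧ ((¬Q ∧ V) ↔ V)) ∧ (((¬D ∧ C) ∧ V) ∨ (Q ∧ V)) = True
    (V ∨ D) ∧ ((¬Q ∧ V) ↔ V) = True
      V ∨ D = True
      (¬Q ∧ V) ↔ V = True
        ¬Q ∧ V = True
          ¬Q = True
    ((¬D ∧ C) ∧ V) ∨ (Q ∧ V) = True
      (¬D ∧ C) ∧ V = True
        ¬D ∧ C = True
          ¬D = True
      Q ∧ V = False
  ((C → (V ∧ C)) → (V ∧ (E ∧ ¬D))) → (((¬E ∨ ¬V) ↔ (¬E ∨ Q)) ∧ (D ∧ E)) = True
    (C → (V ∧ C)) → (V ∧ (E ∧ ¬D)) = False
      C → (V ∧ C) = True
        V ∧ C = True
      V ∧ (E ∧ ¬D) = False
        E ∧ ¬D = False
          ¬D = True
    ((¬E ∨ ¬V) ↔ (¬E ∨ Q)) ∧ (D ∧ E) = False
      (¬E ∨ ¬V) ↔ (¬E ∨ Q) = True
        ¬E ∨ ¬V = True
          ¬E = True
          ¬V = False
        ¬E ∨ Q = True
          ¬E = True
      D ∧ E = False
Both conjuncts True, so the formula holds.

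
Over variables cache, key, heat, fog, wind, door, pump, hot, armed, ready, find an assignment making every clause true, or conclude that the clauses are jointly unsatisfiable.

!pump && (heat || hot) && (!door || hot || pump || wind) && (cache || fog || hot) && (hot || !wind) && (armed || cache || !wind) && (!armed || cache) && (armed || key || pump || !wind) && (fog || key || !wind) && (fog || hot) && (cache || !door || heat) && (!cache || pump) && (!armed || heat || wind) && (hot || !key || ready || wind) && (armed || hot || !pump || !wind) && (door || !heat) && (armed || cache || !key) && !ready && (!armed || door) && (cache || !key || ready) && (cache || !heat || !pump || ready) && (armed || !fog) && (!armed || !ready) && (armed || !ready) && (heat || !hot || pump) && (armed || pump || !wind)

cache=F, key=F, heat=T, fog=F, wind=F, door=T, pump=F, hot=T, armed=F, ready=F

Unit clause (!pump) forces pump = False.
In (!cache || pump) only !cache is left, so cache = False.
Unit clause (!ready) forces ready = False.
In (cache || !key || ready) only !key is left, so key = False.
In (!armed || cache) only !armed is left, so armed = False.
In (armed || key || pump || !wind) only !wind is left, so wind = False.
In (armed || !fog) only !fog is left, so fog = False.
In (cache || fog || hot) only hot is left, so hot = True.
In (heat || !hot || pump) only heat is left, so heat = True.
In (door || !heat) only door is left, so door = True.
All clauses satisfied.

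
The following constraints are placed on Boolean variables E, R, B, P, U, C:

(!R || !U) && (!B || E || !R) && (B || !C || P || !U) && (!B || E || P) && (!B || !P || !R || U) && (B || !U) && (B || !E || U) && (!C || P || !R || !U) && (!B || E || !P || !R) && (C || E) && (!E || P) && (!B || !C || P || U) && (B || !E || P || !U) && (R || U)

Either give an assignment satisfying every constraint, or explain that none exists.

Set E = False.
  then (C || E) forces C = True.
Set R = False.
  then (R || U) forces U = True.
  then (B || !U) forces B = True.
  then (!B || E || P) forces P = True.
All clauses satisfied.

E = False; R = False; B = True; P = True; U = True; C = True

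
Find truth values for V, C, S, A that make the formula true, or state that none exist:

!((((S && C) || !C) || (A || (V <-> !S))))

V=F, C=T, S=F, A=F

  !((((S && C) || !C) || (A || (V <-> !S)))) = True
    ((S && C) || !C) || (A || (V <-> !S)) = False
      (S && C) || !C = False
        S && C = False
        !C = False
      A || (V <-> !S) = False
        V <-> !S = False
          !S = True
The formula evaluates to True.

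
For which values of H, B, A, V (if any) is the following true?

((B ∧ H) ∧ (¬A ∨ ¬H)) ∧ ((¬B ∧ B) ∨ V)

H: True, B: True, A: False, V: True

  (B ∧ H) ∧ (¬A ∨ ¬H) = True
    B ∧ H = True
    ¬A ∨ ¬H = True
      ¬A = True
      ¬H = False
  (¬B ∧ B) ∨ V = True
    ¬B ∧ B = False
      ¬B = False
Both conjuncts True, so the formula holds.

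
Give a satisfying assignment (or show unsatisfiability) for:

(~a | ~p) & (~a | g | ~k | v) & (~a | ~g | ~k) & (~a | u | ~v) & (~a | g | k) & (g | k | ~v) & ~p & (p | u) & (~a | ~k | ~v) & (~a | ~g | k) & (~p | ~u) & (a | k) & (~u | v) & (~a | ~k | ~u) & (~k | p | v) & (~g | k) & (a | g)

Unit clause (~p) forces p = False.
In (p | u) only u is left, so u = True.
In (~u | v) only v is left, so v = True.
Set a = False.
  then (a | k) forces k = True.
  then (a | g) forces g = True.
All clauses satisfied.

u = True, a = False, v = True, p = False, k = True, g = True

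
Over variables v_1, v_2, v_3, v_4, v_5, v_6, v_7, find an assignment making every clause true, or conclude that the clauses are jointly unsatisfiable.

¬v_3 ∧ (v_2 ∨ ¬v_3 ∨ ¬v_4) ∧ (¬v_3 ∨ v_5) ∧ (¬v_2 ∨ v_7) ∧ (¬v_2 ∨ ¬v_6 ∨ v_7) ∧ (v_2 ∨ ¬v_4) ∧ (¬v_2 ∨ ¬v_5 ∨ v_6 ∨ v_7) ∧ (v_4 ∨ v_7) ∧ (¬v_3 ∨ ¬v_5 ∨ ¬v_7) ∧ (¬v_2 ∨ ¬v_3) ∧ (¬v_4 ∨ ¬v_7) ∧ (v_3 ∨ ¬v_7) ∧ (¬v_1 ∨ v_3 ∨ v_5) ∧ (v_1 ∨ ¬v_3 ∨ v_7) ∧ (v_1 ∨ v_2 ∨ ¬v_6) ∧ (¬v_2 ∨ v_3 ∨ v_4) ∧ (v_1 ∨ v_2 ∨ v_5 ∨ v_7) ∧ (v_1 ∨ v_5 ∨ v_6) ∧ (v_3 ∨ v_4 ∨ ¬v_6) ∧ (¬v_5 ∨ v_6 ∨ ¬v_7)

Unsatisfiable — no assignment works.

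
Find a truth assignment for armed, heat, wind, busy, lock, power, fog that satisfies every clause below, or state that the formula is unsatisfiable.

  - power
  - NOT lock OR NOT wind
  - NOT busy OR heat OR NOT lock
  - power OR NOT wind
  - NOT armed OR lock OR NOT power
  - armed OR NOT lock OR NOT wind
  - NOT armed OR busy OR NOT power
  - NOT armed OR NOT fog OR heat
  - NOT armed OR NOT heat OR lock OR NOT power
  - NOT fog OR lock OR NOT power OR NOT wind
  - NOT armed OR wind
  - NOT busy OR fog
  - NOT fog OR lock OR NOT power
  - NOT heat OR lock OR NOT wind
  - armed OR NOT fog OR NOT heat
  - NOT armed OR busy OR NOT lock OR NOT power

armed = False; heat = True; wind = False; busy = False; lock = False; power = True; fog = False

Unit clause (power) forces power = True.
Try armed = True:
  (NOT armed OR lock OR NOT power) forces lock = True.
  (NOT lock OR NOT wind) forces wind = False.
  clause (NOT armed OR wind) is falsified — backtrack.
So armed = False.
Set heat = True.
  then (armed OR NOT fog OR NOT heat) forces fog = False.
  then (NOT busy OR fog) forces busy = False.
Try wind = True:
  (NOT lock OR NOT wind) forces lock = False.
  clause (NOT heat OR lock OR NOT wind) is falsified — backtrack.
So wind = False.
Set lock = False.
All clauses satisfied.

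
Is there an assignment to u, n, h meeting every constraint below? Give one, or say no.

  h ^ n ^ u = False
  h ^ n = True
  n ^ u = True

u = True, n = False, h = True

h ^ n ^ u = T ^ F ^ T = False ✓
h ^ n = T ^ F = True ✓
n ^ u = F ^ T = True ✓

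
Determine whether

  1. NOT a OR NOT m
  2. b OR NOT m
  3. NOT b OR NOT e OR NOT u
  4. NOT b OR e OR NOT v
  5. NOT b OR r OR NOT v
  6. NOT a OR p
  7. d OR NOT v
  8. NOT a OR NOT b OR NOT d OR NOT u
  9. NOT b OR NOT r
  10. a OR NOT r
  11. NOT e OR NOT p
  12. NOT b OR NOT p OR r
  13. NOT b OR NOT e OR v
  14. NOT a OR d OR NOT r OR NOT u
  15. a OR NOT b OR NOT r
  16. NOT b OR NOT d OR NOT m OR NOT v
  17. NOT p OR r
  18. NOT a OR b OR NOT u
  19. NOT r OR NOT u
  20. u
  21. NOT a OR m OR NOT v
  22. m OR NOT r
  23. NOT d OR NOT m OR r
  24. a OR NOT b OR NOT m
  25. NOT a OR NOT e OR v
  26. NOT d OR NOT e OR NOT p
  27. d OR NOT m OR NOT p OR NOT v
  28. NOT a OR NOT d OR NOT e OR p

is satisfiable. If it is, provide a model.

e: True, d: True, r: False, m: False, b: False, u: True, a: False, v: True, p: False

Unit clause (u) forces u = True.
In (NOT r OR NOT u) only NOT r is left, so r = False.
In (NOT p OR r) only NOT p is left, so p = False.
In (NOT a OR p) only NOT a is left, so a = False.
Set e = True.
  then (NOT b OR NOT e OR NOT u) forces b = False.
  then (b OR NOT m) forces m = False.
Set d = True.
Set v = True.
All clauses satisfied.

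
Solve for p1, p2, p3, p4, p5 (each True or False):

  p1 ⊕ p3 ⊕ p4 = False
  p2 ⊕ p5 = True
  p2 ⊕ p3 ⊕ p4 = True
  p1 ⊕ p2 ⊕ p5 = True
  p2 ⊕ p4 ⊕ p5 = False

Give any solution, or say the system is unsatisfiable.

p1: False, p2: True, p3: True, p4: True, p5: False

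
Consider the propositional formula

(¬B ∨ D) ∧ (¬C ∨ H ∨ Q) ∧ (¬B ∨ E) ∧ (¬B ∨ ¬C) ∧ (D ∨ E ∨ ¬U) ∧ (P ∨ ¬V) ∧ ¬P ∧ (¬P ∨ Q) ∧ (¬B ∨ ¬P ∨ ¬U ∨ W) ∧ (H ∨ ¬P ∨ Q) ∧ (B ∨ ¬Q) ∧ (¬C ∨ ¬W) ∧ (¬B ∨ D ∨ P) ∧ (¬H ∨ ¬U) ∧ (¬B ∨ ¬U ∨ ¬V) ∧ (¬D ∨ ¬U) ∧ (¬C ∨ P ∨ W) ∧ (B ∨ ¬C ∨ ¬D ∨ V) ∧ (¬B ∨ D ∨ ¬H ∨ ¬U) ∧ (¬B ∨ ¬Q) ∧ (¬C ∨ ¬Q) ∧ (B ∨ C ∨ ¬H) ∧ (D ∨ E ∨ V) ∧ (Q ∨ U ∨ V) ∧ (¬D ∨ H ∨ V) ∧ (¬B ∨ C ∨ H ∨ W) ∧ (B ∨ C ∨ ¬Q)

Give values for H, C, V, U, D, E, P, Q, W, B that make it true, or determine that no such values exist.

H: False; C: False; V: False; U: True; D: False; E: True; P: False; Q: False; W: False; B: False

Unit clause (¬P) forces P = False.
In (P ∨ ¬V) only ¬V is left, so V = False.
Set H = False.
  then (¬D ∨ H ∨ V) forces D = False.
  then (¬B ∨ D) forces B = False.
  then (B ∨ ¬Q) forces Q = False.
  then (D ∨ E ∨ V) forces E = True.
  then (Q ∨ U ∨ V) forces U = True.
  then (¬C ∨ H ∨ Q) forces C = False.
Set W = False.
All clauses satisfied.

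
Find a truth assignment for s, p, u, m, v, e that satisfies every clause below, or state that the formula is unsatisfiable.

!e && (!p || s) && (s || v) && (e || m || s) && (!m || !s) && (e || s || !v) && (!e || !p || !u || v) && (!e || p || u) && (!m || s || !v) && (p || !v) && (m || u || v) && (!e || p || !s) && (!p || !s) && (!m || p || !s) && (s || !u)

Unit clause (!e) forces e = False.
Try s = False:
  (!p || s) forces p = False.
  (s || v) forces v = True.
  clause (e || s || !v) is falsified — backtrack.
So s = True.
  then (!m || !s) forces m = False.
  then (!p || !s) forces p = False.
  then (p || !v) forces v = False.
  then (m || u || v) forces u = True.
All clauses satisfied.

s = True, p = False, u = True, m = False, v = False, e = False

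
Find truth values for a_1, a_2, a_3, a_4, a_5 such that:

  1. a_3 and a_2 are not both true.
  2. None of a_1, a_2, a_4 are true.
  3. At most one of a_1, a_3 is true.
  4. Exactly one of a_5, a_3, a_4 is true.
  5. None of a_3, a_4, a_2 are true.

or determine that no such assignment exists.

a_1: False, a_2: False, a_3: False, a_4: False, a_5: True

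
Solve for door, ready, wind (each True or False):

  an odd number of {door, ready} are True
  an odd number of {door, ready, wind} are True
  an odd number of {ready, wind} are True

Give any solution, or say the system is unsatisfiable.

door: False, ready: True, wind: False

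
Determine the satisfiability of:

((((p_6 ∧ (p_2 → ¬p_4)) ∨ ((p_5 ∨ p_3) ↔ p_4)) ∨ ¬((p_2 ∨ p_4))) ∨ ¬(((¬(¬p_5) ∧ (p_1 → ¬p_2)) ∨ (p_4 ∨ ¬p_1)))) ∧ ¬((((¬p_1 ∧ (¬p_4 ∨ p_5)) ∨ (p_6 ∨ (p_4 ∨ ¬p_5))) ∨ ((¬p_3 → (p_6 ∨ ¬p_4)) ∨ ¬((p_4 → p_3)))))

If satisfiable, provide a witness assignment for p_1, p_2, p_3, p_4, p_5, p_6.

The conjunct ¬((((¬p_1 ∧ (¬p_4 ∨ p_5)) ∨ (p_6 ∨ (p_4 ∨ ¬p_5))) ∨ ((¬p_3 → (p_6 ∨ ¬p_4)) ∨ ¬((p_4 → p_3))))) is unsatisfiable on its own:
  p_4 = True: this becomes ¬((True ∨ ((¬p_3 → p_6) ∨ ¬p_3))) = False.
  p_4 = False: this becomes ¬(((¬p_1 ∨ (p_6 ∨ ¬p_5)) ∨ True)) = False.
So the whole conjunction is unsatisfiable.

Unsatisfiable — no assignment works.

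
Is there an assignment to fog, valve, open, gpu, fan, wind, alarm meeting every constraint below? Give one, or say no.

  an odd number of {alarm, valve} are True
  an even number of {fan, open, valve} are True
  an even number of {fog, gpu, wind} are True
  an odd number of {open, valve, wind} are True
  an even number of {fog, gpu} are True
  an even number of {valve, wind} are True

fog=F; valve=F; open=T; gpu=F; fan=T; wind=F; alarm=T

{alarm, valve}: 1 true → odd ✓
{fan, open, valve}: 2 true → even ✓
{fog, gpu, wind}: 0 true → even ✓
{open, valve, wind}: 1 true → odd ✓
{fog, gpu}: 0 true → even ✓
{valve, wind}: 0 true → even ✓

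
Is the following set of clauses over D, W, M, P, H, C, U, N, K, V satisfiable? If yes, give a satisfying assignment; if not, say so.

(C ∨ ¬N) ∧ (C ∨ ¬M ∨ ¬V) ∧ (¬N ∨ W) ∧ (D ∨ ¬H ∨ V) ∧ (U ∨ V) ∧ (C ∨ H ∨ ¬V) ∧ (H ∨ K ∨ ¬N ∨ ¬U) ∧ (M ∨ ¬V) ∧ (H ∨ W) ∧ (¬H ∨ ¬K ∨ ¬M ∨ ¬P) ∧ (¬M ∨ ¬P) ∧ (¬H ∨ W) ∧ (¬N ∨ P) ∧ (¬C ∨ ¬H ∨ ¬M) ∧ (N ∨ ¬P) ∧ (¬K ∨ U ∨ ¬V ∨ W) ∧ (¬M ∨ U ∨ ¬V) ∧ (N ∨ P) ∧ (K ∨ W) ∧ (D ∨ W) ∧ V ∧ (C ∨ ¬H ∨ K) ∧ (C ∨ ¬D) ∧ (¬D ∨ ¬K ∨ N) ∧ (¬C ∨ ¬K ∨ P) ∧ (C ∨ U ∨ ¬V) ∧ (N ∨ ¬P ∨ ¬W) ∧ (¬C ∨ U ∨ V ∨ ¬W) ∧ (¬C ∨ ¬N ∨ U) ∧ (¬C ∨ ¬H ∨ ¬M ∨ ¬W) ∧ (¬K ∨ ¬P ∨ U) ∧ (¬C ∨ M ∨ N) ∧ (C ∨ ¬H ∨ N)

No satisfying assignment exists.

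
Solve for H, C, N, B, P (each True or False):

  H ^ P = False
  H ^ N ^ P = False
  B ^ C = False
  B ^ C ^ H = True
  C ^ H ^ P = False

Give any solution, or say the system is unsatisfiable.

H: True, C: False, N: False, B: False, P: True

H ^ P = T ^ T = False ✓
H ^ N ^ P = T ^ F ^ T = False ✓
B ^ C = F ^ F = False ✓
B ^ C ^ H = F ^ F ^ T = True ✓
C ^ H ^ P = F ^ T ^ T = False ✓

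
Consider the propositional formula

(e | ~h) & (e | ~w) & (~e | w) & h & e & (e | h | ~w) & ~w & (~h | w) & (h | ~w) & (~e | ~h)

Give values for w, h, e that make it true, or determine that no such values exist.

Case w = True:
  Clause (~w) is falsified — contradiction.
Case w = False:
  (~e | w) forces e = False.
  Clause (e) is falsified — contradiction.
Both cases fail, so the formula is unsatisfiable.

The formula is unsatisfiable.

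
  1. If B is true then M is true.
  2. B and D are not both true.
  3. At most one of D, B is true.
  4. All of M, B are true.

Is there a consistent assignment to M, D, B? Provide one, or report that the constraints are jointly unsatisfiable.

M: True, D: False, B: True

  (1) B=T ⇒ M: T ✓
  (2) B=T, D=F — not both ✓
  (3) {D, B}: 1 true — at most one ✓
  (4) {M, B}: all 2 true ✓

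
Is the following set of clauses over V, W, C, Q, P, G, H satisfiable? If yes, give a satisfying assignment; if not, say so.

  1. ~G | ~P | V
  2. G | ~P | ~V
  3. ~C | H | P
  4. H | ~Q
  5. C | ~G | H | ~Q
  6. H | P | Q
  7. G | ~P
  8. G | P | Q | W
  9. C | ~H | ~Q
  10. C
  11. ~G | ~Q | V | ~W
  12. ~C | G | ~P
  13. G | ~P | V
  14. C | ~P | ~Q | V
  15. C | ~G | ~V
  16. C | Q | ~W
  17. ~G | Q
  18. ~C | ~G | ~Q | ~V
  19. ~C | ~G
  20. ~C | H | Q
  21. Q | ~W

Unit clause (C) forces C = True.
In (~C | ~G) only ~G is left, so G = False.
In (G | ~P) only ~P is left, so P = False.
In (~C | H | P) only H is left, so H = True.
Set V = True.
Set W = True.
  then (Q | ~W) forces Q = True.
All clauses satisfied.

V = True, W = True, C = True, Q = True, P = False, G = False, H = True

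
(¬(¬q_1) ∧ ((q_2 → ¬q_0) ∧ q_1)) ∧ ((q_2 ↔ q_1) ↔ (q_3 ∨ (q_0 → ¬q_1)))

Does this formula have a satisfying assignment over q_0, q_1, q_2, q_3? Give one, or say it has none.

q_0 = False, q_1 = True, q_2 = True, q_3 = True

  ¬(¬q_1) ∧ ((q_2 → ¬q_0) ∧ q_1) = True
    ¬(¬q_1) = True
      ¬q_1 = False
    (q_2 → ¬q_0) ∧ q_1 = True
      q_2 → ¬q_0 = True
        ¬q_0 = True
  (q_2 ↔ q_1) ↔ (q_3 ∨ (q_0 → ¬q_1)) = True
    q_2 ↔ q_1 = True
    q_3 ∨ (q_0 → ¬q_1) = True
      q_0 → ¬q_1 = True
        ¬q_1 = False
Both conjuncts True, so the formula holds.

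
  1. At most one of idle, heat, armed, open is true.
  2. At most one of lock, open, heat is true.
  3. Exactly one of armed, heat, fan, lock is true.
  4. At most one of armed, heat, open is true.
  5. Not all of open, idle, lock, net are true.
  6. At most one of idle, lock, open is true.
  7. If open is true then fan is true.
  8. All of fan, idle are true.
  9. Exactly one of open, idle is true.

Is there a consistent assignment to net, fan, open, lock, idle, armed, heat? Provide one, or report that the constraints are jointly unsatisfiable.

net = True; fan = True; open = False; lock = False; idle = True; armed = False; heat = False

  (1) {idle, heat, armed, open}: 1 true — at most one ✓
  (2) {lock, open, heat}: 0 true — at most one ✓
  (3) {armed, heat, fan, lock}: 1 true — exactly one ✓
  (4) {armed, heat, open}: 0 true — at most one ✓
  (5) {open, idle, lock, net}: 2/4 true — not all ✓
  (6) {idle, lock, open}: 1 true — at most one ✓
  (7) open=F ⇒ fan: vacuous ✓
  (8) {fan, idle}: all 2 true ✓
  (9) {open, idle}: 1 true — exactly one ✓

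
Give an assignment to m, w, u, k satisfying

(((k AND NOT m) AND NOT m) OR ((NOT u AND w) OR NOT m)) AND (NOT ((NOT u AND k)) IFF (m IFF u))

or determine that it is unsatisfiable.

m: False, w: True, u: False, k: False

  ((k AND NOT m) AND NOT m) OR ((NOT u AND w) OR NOT m) = True
    (k AND NOT m) AND NOT m = False
      k AND NOT m = False
        NOT m = True
      NOT m = True
    (NOT u AND w) OR NOT m = True
      NOT u AND w = True
        NOT u = True
      NOT m = True
  NOT ((NOT u AND k)) IFF (m IFF u) = True
    NOT ((NOT u AND k)) = True
      NOT u AND k = False
        NOT u = True
    m IFF u = True
Both conjuncts True, so the formula holds.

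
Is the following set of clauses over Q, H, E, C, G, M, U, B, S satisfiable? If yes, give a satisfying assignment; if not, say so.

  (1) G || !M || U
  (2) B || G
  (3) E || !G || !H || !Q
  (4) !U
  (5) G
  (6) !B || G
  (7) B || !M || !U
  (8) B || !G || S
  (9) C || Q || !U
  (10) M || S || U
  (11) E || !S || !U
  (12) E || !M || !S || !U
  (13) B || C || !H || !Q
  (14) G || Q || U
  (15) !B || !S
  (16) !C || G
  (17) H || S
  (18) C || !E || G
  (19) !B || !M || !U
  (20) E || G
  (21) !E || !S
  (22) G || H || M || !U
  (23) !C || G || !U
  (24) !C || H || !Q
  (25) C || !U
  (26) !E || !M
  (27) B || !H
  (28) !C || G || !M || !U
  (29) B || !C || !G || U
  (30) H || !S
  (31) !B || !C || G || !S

Unit clause (!U) forces U = False.
Unit clause (G) forces G = True.
Set Q = False.
Try H = False:
  (H || S) forces S = True.
  clause (H || !S) is falsified — backtrack.
So H = True.
  then (B || !H) forces B = True.
  then (!B || !S) forces S = False.
  then (M || S || U) forces M = True.
  then (!E || !M) forces E = False.
Set C = True.
All clauses satisfied.

Q=F, H=T, E=F, C=T, G=T, M=T, U=F, B=T, S=F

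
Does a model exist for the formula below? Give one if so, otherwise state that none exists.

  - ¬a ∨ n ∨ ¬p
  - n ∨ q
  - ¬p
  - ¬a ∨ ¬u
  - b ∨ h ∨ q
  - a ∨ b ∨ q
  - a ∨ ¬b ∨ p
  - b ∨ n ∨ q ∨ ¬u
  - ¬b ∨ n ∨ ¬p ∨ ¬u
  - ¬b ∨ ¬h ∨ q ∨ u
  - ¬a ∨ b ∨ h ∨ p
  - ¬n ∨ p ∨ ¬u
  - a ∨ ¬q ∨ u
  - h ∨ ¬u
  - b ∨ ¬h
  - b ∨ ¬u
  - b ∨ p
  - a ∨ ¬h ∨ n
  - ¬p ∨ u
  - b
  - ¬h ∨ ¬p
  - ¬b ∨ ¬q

q: False, b: True, u: False, h: False, n: True, a: True, p: False

Unit clause (¬p) forces p = False.
In (b ∨ p) only b is left, so b = True.
In (¬b ∨ ¬q) only ¬q is left, so q = False.
In (n ∨ q) only n is left, so n = True.
In (a ∨ ¬b ∨ p) only a is left, so a = True.
In (¬n ∨ p ∨ ¬u) only ¬u is left, so u = False.
In (¬b ∨ ¬h ∨ q ∨ u) only ¬h is left, so h = False.
All clauses satisfied.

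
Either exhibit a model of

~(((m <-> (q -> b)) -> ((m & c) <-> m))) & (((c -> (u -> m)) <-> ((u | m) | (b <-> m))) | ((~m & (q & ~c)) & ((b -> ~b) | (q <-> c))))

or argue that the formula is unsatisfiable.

m = True; q = False; u = True; b = True; c = False

  ~(((m <-> (q -> b)) -> ((m & c) <-> m))) = True
    (m <-> (q -> b)) -> ((m & c) <-> m) = False
      m <-> (q -> b) = True
        q -> b = True
      (m & c) <-> m = False
        m & c = False
  ((c -> (u -> m)) <-> ((u | m) | (b <-> m))) | ((~m & (q & ~c)) & ((b -> ~b) | (q <-> c))) = True
    (c -> (u -> m)) <-> ((u | m) | (b <-> m)) = True
      c -> (u -> m) = True
        u -> m = True
      (u | m) | (b <-> m) = True
        u | m = True
        b <-> m = True
    (~m & (q & ~c)) & ((b -> ~b) | (q <-> c)) = False
      ~m & (q & ~c) = False
        ~m = False
        q & ~c = False
          ~c = True
      (b -> ~b) | (q <-> c) = True
        b -> ~b = False
          ~b = False
        q <-> c = True
Both conjuncts True, so the formula holds.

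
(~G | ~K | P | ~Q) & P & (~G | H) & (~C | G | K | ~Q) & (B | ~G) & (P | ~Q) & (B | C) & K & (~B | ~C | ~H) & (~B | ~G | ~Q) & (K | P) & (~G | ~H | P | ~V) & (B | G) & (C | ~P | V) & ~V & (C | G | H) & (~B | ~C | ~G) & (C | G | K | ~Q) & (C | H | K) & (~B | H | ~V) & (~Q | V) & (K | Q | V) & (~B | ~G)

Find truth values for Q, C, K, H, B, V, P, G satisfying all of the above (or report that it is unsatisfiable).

Q = False, C = True, K = True, H = False, B = True, V = False, P = True, G = False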